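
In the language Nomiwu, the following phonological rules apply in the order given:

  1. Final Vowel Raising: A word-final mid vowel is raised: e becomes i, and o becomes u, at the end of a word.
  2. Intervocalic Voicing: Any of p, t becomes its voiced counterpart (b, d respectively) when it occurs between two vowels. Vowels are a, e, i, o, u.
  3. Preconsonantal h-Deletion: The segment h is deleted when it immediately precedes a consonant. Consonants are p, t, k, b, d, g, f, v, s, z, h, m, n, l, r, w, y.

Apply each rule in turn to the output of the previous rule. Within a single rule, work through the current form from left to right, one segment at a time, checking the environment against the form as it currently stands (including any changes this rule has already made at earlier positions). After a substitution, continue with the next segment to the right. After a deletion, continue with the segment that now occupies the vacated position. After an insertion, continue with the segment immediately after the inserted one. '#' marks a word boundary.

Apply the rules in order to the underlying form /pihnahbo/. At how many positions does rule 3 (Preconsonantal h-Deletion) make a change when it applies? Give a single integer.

1 Final Vowel Raising: [pihnahbo] → [pihnahbu]
2 Intervocalic Voicing: no change — [pihnahbu]
3 Preconsonantal h-Deletion: [pihnahbu] → [pinabu]
Rule 3 changed 2 position(s).

2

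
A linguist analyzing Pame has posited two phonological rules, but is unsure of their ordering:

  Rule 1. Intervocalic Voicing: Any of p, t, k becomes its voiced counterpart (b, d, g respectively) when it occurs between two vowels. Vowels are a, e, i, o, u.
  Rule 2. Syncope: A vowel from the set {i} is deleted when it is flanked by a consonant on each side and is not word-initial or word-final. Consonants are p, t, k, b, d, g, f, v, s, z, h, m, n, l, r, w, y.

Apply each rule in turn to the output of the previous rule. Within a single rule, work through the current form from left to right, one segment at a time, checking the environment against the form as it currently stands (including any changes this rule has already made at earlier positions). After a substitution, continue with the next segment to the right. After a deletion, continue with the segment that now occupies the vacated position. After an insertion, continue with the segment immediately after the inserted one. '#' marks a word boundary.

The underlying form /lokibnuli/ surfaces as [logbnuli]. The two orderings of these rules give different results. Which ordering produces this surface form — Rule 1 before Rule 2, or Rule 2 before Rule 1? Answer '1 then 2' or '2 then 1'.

1 then 2

Order 1 then 2:
  1 Intervocalic Voicing: [lokibnuli] → [logibnuli]
  2 Syncope: [logibnuli] → [logbnuli]
  result: [logbnuli]
Order 2 then 1:
  2 Syncope: [lokibnuli] → [lokbnuli]
  1 Intervocalic Voicing: no change — [lokbnuli]
  result: [lokbnuli]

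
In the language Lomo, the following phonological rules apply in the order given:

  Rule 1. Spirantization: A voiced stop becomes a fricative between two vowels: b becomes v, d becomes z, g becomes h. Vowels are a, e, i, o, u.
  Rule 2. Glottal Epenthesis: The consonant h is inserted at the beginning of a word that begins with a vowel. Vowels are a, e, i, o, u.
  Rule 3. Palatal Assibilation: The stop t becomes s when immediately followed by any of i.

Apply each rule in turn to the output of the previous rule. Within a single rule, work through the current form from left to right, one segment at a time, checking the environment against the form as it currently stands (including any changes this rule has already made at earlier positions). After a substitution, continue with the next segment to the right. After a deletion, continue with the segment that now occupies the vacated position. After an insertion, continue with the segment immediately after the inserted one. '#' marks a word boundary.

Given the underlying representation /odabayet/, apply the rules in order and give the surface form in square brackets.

Rule 1 Spirantization: [odabayet] → [ozavayet]
Rule 2 Glottal Epenthesis: [ozavayet] → [hozavayet]
Rule 3 Palatal Assibilation: no change — [hozavayet]

[hozavayet]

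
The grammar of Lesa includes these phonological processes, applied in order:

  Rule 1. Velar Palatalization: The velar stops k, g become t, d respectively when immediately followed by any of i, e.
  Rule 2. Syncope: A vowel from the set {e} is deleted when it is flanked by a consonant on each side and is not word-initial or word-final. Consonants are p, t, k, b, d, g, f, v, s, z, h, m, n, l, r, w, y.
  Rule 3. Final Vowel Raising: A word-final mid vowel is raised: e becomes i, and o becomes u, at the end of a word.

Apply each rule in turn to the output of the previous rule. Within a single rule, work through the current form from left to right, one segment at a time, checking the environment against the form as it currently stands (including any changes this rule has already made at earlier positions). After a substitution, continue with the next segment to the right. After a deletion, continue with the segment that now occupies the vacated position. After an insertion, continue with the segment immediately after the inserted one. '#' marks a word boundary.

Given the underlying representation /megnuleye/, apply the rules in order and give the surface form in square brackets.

Rule 1 Velar Palatalization: no change — [megnuleye]
Rule 2 Syncope: [megnuleye] → [mgnulye]
Rule 3 Final Vowel Raising: [mgnulye] → [mgnulyi]

[mgnulyi]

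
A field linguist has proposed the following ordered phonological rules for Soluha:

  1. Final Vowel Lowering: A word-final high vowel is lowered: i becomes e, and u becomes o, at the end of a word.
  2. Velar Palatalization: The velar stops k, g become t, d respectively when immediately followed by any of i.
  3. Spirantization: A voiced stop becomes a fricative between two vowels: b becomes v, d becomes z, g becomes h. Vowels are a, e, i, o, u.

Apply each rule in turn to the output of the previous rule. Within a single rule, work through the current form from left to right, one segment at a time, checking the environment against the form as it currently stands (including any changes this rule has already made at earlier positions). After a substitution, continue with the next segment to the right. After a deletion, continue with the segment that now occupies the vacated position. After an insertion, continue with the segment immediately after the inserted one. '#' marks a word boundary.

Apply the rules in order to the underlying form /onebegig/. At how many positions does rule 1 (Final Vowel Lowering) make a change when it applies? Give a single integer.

1 Final Vowel Lowering: no change — [onebegig]
2 Velar Palatalization: [onebegig] → [onebedig]
3 Spirantization: [onebedig] → [onevezig]
Rule 1 changed 0 position(s).

0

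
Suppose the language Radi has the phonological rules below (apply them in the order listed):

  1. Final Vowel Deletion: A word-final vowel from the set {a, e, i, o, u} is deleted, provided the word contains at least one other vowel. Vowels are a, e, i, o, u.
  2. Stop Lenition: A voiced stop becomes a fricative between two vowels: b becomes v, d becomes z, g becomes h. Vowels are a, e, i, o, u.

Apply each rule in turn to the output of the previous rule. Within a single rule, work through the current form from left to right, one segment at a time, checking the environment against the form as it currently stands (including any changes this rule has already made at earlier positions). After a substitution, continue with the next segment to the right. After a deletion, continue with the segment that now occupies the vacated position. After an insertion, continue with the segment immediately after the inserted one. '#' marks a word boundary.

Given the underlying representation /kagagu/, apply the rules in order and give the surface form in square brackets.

[kahag]

1 Final Vowel Deletion: [kagagu] → [kagag]
2 Stop Lenition: [kagag] → [kahag]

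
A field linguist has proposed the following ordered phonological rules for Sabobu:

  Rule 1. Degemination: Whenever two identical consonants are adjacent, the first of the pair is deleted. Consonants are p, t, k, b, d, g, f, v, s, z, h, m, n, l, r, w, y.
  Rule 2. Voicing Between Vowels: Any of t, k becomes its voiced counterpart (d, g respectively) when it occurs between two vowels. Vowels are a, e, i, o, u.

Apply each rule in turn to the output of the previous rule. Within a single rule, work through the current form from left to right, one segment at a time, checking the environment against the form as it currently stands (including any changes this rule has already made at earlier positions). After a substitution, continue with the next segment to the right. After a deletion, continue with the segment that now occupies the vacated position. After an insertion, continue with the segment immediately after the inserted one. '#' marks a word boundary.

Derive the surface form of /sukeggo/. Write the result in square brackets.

Rule 1 Degemination: [sukeggo] → [sukego]
Rule 2 Voicing Between Vowels: [sukego] → [sugego]

[sugego]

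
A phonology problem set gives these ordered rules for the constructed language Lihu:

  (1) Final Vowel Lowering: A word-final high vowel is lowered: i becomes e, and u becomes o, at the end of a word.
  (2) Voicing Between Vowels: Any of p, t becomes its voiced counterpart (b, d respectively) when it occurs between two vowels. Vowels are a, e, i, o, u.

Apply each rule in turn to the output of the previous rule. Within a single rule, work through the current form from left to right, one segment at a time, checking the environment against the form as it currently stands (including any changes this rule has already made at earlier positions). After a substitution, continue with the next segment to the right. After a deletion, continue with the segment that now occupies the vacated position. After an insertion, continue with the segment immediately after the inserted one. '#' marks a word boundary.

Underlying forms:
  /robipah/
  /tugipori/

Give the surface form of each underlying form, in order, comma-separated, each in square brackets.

[robibah], [tugibore]

/robipah/:
  (1) Final Vowel Lowering: no change — [robipah]
  (2) Voicing Between Vowels: [robipah] → [robibah]
/tugipori/:
  (1) Final Vowel Lowering: [tugipori] → [tugipore]
  (2) Voicing Between Vowels: [tugipore] → [tugibore]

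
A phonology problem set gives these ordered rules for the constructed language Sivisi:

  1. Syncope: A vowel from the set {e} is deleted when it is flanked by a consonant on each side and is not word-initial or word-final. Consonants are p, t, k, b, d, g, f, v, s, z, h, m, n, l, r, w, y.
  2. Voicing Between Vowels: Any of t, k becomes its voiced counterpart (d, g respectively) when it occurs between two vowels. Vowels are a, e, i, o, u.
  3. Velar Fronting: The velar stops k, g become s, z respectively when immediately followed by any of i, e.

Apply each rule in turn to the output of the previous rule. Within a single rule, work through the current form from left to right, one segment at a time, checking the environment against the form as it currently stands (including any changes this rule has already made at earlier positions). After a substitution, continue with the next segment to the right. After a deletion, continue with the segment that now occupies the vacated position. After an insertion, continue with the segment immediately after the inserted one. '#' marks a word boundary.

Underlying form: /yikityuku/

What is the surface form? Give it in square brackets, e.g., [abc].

[yizityugu]

1 Syncope: no change — [yikityuku]
2 Voicing Between Vowels: [yikityuku] → [yigityugu]
3 Velar Fronting: [yigityugu] → [yizityugu]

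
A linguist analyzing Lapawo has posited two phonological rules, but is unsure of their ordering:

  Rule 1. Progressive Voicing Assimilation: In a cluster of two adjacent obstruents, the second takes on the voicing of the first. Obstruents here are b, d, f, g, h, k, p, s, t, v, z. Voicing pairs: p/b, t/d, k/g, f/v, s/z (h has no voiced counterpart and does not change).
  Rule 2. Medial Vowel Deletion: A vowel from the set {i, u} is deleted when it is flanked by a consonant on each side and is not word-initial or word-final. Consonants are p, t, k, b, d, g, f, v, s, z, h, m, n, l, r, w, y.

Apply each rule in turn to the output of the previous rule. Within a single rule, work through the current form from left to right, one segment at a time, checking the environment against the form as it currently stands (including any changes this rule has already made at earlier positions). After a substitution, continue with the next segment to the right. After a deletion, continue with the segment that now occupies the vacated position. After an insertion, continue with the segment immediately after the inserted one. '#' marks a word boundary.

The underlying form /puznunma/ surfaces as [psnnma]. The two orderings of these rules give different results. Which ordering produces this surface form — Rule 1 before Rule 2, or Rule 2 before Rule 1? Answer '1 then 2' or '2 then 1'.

Order 1 then 2:
  1 Progressive Voicing Assimilation: no change — [puznunma]
  2 Medial Vowel Deletion: [puznunma] → [pznnma]
  result: [pznnma]
Order 2 then 1:
  2 Medial Vowel Deletion: [puznunma] → [pznnma]
  1 Progressive Voicing Assimilation: [pznnma] → [psnnma]
  result: [psnnma]

2 then 1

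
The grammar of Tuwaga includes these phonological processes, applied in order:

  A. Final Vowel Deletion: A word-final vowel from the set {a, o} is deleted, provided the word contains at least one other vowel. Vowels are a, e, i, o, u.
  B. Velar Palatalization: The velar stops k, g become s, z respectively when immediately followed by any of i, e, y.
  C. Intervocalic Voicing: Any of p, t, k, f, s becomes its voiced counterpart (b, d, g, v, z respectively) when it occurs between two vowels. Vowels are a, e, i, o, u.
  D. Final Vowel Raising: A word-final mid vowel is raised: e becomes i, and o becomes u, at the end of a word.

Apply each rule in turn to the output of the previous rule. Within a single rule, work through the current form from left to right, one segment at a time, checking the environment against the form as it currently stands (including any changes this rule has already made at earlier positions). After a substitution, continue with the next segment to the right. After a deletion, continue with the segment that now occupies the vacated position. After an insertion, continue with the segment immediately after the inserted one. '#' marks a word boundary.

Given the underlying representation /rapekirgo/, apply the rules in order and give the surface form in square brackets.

[rabezirg]

A Final Vowel Deletion: [rapekirgo] → [rapekirg]
B Velar Palatalization: [rapekirg] → [rapesirg]
C Intervocalic Voicing: [rapesirg] → [rabezirg]
D Final Vowel Raising: no change — [rabezirg]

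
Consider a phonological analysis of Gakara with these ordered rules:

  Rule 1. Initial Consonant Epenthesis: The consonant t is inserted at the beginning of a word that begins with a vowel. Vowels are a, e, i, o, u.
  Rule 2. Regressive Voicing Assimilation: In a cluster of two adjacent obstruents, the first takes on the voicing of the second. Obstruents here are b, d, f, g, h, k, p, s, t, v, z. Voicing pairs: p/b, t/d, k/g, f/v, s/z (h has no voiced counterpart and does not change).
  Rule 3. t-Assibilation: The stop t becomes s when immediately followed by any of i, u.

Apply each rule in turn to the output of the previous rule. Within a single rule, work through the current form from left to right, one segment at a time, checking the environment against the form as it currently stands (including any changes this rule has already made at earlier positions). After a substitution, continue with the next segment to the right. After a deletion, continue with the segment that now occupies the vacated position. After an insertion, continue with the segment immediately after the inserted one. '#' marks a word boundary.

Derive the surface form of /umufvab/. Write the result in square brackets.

Rule 1 Initial Consonant Epenthesis: [umufvab] → [tumufvab]
Rule 2 Regressive Voicing Assimilation: [tumufvab] → [tumuvvab]
Rule 3 t-Assibilation: [tumuvvab] → [sumuvvab]

[sumuvvab]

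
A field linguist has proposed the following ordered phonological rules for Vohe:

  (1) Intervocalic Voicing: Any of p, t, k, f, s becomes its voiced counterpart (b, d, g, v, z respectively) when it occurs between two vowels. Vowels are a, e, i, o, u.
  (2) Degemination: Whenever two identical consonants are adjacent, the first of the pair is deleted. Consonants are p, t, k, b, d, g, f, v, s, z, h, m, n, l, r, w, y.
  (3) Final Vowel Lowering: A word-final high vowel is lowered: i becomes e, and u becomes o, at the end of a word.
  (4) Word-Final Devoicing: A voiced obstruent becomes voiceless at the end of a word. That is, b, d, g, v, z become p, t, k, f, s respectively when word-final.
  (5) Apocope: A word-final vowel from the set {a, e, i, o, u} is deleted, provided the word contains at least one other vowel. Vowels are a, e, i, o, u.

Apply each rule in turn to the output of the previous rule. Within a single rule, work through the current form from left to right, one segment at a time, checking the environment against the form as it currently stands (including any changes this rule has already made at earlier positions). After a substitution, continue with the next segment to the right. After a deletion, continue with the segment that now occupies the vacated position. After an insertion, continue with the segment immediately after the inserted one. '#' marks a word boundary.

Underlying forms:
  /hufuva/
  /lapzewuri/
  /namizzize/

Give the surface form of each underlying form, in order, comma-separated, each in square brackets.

/hufuva/:
  (1) Intervocalic Voicing: [hufuva] → [huvuva]
  (2) Degemination: no change — [huvuva]
  (3) Final Vowel Lowering: no change — [huvuva]
  (4) Word-Final Devoicing: no change — [huvuva]
  (5) Apocope: [huvuva] → [huvuv]
/lapzewuri/:
  (1) Intervocalic Voicing: no change — [lapzewuri]
  (2) Degemination: no change — [lapzewuri]
  (3) Final Vowel Lowering: [lapzewuri] → [lapzewure]
  (4) Word-Final Devoicing: no change — [lapzewure]
  (5) Apocope: [lapzewure] → [lapzewur]
/namizzize/:
  (1) Intervocalic Voicing: no change — [namizzize]
  (2) Degemination: [namizzize] → [namizize]
  (3) Final Vowel Lowering: no change — [namizize]
  (4) Word-Final Devoicing: no change — [namizize]
  (5) Apocope: [namizize] → [namiziz]

[huvuv], [lapzewur], [namiziz]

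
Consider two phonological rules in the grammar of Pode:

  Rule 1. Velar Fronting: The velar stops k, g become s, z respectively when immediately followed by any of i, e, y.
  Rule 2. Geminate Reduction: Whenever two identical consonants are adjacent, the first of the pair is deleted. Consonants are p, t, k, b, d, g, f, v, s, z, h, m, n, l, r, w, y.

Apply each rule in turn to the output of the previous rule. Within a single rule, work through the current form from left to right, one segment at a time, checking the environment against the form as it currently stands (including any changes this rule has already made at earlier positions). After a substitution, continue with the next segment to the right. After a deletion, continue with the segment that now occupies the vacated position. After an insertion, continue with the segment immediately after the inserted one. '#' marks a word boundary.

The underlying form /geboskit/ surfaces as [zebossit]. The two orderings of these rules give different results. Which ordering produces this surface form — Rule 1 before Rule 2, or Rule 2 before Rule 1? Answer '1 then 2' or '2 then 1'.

2 then 1

Order 1 then 2:
  1 Velar Fronting: [geboskit] → [zebossit]
  2 Geminate Reduction: [zebossit] → [zebosit]
  result: [zebosit]
Order 2 then 1:
  2 Geminate Reduction: no change — [geboskit]
  1 Velar Fronting: [geboskit] → [zebossit]
  result: [zebossit]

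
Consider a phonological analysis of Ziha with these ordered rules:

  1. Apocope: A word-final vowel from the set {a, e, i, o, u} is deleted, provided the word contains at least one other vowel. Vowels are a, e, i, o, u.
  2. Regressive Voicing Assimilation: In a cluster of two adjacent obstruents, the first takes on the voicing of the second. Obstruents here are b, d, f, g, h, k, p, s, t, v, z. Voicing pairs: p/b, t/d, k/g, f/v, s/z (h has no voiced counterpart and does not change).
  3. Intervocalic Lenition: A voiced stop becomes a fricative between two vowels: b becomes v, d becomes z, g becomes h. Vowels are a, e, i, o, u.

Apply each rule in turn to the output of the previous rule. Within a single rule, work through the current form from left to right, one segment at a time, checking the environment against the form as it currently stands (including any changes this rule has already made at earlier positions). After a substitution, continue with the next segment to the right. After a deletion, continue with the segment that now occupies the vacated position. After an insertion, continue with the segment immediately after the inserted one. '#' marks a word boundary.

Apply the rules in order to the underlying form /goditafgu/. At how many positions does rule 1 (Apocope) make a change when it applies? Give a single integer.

1 Apocope: [goditafgu] → [goditafg]
2 Regressive Voicing Assimilation: [goditafg] → [goditavg]
3 Intervocalic Lenition: [goditavg] → [gozitavg]
Rule 1 changed 1 position(s).

1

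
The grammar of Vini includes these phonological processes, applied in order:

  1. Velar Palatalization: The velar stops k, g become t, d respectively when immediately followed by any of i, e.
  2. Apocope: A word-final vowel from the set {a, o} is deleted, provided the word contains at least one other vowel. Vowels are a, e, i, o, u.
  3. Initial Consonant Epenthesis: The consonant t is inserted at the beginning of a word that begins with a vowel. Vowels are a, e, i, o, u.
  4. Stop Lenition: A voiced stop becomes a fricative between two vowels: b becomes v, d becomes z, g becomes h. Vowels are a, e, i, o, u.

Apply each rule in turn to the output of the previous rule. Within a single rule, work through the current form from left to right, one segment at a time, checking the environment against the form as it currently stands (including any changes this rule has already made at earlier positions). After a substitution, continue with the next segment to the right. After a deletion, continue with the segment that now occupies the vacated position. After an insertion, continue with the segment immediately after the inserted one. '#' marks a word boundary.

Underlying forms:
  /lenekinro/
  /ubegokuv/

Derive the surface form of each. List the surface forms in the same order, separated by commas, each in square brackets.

/lenekinro/:
  1 Velar Palatalization: [lenekinro] → [lenetinro]
  2 Apocope: [lenetinro] → [lenetinr]
  3 Initial Consonant Epenthesis: no change — [lenetinr]
  4 Stop Lenition: no change — [lenetinr]
/ubegokuv/:
  1 Velar Palatalization: no change — [ubegokuv]
  2 Apocope: no change — [ubegokuv]
  3 Initial Consonant Epenthesis: [ubegokuv] → [tubegokuv]
  4 Stop Lenition: [tubegokuv] → [tuvehokuv]

[lenetinr], [tuvehokuv]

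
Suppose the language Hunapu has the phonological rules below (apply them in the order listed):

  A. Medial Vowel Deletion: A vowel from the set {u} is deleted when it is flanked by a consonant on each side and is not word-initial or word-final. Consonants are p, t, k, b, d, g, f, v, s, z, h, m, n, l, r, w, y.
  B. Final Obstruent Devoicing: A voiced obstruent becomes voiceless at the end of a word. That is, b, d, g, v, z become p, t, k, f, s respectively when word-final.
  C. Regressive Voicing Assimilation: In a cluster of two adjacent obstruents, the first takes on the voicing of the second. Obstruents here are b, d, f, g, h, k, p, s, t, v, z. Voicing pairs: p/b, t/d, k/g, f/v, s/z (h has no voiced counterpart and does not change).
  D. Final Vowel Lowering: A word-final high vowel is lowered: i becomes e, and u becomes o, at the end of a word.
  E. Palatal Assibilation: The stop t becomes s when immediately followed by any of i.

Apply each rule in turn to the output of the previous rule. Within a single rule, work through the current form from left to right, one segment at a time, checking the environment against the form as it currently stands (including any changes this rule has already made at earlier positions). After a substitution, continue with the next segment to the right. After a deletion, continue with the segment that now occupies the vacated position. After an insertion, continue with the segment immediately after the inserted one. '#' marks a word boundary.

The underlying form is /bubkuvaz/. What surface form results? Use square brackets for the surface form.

[bpgvas]

A Medial Vowel Deletion: [bubkuvaz] → [bbkvaz]
B Final Obstruent Devoicing: [bbkvaz] → [bbkvas]
C Regressive Voicing Assimilation: [bbkvas] → [bpgvas]
D Final Vowel Lowering: no change — [bpgvas]
E Palatal Assibilation: no change — [bpgvas]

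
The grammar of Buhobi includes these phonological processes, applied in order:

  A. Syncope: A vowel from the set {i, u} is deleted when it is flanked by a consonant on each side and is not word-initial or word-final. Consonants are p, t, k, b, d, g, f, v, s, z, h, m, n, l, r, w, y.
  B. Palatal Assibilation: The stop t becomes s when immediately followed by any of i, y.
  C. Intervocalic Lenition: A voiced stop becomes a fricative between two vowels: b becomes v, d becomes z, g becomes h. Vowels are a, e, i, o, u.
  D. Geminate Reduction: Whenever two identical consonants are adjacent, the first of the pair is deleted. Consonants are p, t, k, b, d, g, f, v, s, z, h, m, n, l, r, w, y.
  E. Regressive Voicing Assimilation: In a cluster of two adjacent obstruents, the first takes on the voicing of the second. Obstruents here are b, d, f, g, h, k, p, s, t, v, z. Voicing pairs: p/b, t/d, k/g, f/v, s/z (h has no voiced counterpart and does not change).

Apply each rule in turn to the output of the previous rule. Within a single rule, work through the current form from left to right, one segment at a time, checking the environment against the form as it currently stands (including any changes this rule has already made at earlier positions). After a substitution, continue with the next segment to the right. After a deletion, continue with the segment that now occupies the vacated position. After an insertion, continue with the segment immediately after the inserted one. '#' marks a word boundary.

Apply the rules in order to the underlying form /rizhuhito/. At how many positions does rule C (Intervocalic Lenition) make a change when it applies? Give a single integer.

A Syncope: [rizhuhito] → [rzhhto]
B Palatal Assibilation: no change — [rzhhto]
C Intervocalic Lenition: no change — [rzhhto]
D Geminate Reduction: [rzhhto] → [rzhto]
E Regressive Voicing Assimilation: [rzhto] → [rshto]
Rule C changed 0 position(s).

0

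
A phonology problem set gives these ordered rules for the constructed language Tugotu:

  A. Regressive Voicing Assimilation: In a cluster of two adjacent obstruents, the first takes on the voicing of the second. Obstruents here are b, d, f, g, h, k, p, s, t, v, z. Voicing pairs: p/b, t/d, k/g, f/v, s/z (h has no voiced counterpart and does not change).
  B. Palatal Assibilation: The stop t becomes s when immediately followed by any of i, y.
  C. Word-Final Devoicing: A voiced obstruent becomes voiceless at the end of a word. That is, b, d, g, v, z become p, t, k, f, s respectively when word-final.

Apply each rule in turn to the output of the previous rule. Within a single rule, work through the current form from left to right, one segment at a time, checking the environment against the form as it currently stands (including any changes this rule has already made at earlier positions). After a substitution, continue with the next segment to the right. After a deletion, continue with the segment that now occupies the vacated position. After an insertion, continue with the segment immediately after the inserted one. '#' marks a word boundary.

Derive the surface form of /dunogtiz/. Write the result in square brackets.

[dunoksis]

A Regressive Voicing Assimilation: [dunogtiz] → [dunoktiz]
B Palatal Assibilation: [dunoktiz] → [dunoksiz]
C Word-Final Devoicing: [dunoksiz] → [dunoksis]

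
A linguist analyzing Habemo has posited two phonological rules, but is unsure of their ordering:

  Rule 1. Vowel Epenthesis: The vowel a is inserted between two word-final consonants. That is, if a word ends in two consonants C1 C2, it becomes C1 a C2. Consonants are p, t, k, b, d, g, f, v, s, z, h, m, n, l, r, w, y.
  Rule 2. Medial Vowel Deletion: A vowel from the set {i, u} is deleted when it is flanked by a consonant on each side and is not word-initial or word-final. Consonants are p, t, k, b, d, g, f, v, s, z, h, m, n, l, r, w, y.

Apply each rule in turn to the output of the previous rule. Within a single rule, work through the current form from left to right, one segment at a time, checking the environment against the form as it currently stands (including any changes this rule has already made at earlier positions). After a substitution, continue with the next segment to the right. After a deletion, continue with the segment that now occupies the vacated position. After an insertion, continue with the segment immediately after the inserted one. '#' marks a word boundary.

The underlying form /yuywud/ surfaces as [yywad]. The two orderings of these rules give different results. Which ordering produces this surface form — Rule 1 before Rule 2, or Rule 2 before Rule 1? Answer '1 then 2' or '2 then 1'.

2 then 1

Order 1 then 2:
  1 Vowel Epenthesis: no change — [yuywud]
  2 Medial Vowel Deletion: [yuywud] → [yywd]
  result: [yywd]
Order 2 then 1:
  2 Medial Vowel Deletion: [yuywud] → [yywd]
  1 Vowel Epenthesis: [yywd] → [yywad]
  result: [yywad]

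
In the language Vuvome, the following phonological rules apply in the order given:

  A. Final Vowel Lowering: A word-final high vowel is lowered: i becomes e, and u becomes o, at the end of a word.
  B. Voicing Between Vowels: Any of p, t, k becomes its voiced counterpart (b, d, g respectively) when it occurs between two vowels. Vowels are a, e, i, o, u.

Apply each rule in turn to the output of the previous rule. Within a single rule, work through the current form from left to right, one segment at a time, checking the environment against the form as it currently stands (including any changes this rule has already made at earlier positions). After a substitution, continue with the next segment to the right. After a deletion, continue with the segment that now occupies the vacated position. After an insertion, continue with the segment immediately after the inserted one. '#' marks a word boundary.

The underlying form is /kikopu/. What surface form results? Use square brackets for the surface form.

A Final Vowel Lowering: [kikopu] → [kikopo]
B Voicing Between Vowels: [kikopo] → [kigobo]

[kigobo]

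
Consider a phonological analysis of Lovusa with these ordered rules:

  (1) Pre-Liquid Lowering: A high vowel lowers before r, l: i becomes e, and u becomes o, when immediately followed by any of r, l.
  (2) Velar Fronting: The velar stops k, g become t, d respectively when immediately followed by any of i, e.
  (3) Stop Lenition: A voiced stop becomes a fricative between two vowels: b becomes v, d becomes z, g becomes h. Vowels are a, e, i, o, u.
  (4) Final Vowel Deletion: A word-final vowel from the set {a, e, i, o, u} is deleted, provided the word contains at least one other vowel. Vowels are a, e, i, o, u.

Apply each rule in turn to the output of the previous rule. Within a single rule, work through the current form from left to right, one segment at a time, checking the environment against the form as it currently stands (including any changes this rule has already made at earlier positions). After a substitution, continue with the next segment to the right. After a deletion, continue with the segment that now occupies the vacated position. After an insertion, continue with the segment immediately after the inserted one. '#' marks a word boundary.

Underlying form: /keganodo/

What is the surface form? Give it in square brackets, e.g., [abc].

[tehanoz]

(1) Pre-Liquid Lowering: no change — [keganodo]
(2) Velar Fronting: [keganodo] → [teganodo]
(3) Stop Lenition: [teganodo] → [tehanozo]
(4) Final Vowel Deletion: [tehanozo] → [tehanoz]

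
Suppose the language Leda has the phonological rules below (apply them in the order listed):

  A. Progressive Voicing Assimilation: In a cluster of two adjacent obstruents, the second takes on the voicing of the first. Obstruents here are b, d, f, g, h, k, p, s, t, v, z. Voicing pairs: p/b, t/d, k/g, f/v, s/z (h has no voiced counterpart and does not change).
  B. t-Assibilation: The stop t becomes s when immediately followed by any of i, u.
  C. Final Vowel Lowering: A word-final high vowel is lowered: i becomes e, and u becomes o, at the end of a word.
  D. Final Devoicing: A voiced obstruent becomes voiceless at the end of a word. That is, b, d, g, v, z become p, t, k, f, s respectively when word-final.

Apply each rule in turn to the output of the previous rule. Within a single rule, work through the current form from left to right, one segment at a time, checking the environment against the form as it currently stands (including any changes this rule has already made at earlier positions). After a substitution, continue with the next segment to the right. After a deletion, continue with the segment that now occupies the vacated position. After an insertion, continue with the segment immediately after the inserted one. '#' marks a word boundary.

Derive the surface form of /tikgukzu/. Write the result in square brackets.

A Progressive Voicing Assimilation: [tikgukzu] → [tikkuksu]
B t-Assibilation: [tikkuksu] → [sikkuksu]
C Final Vowel Lowering: [sikkuksu] → [sikkukso]
D Final Devoicing: no change — [sikkukso]

[sikkukso]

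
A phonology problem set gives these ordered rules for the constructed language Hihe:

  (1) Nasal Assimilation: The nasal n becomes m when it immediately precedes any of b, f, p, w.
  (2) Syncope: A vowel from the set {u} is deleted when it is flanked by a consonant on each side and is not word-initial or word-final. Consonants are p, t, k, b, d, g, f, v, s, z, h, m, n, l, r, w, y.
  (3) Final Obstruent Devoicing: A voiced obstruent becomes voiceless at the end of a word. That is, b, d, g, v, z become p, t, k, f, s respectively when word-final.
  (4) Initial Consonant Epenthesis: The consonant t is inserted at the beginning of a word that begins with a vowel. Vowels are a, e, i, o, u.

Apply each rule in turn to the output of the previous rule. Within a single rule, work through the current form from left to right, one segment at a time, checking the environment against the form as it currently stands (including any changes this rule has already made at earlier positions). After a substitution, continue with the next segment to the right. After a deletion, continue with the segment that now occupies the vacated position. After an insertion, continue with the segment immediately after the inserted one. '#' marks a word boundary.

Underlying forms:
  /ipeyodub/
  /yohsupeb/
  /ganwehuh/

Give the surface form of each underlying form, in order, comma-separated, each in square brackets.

/ipeyodub/:
  (1) Nasal Assimilation: no change — [ipeyodub]
  (2) Syncope: [ipeyodub] → [ipeyodb]
  (3) Final Obstruent Devoicing: [ipeyodb] → [ipeyodp]
  (4) Initial Consonant Epenthesis: [ipeyodp] → [tipeyodp]
/yohsupeb/:
  (1) Nasal Assimilation: no change — [yohsupeb]
  (2) Syncope: [yohsupeb] → [yohspeb]
  (3) Final Obstruent Devoicing: [yohspeb] → [yohspep]
  (4) Initial Consonant Epenthesis: no change — [yohspep]
/ganwehuh/:
  (1) Nasal Assimilation: [ganwehuh] → [gamwehuh]
  (2) Syncope: [gamwehuh] → [gamwehh]
  (3) Final Obstruent Devoicing: no change — [gamwehh]
  (4) Initial Consonant Epenthesis: no change — [gamwehh]

[tipeyodp], [yohspep], [gamwehh]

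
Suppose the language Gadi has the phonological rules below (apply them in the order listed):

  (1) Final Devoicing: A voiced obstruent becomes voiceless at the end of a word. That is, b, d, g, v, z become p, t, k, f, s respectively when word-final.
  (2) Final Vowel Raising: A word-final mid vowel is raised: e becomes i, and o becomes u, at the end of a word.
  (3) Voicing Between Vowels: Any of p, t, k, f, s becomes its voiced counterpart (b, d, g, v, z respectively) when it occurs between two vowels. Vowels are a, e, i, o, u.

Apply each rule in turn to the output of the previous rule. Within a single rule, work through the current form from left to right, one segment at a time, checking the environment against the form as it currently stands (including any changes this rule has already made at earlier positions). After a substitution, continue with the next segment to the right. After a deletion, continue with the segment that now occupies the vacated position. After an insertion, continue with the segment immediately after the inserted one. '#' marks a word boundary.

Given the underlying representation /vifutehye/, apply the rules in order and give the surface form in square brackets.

[vivudehyi]

(1) Final Devoicing: no change — [vifutehye]
(2) Final Vowel Raising: [vifutehye] → [vifutehyi]
(3) Voicing Between Vowels: [vifutehyi] → [vivudehyi]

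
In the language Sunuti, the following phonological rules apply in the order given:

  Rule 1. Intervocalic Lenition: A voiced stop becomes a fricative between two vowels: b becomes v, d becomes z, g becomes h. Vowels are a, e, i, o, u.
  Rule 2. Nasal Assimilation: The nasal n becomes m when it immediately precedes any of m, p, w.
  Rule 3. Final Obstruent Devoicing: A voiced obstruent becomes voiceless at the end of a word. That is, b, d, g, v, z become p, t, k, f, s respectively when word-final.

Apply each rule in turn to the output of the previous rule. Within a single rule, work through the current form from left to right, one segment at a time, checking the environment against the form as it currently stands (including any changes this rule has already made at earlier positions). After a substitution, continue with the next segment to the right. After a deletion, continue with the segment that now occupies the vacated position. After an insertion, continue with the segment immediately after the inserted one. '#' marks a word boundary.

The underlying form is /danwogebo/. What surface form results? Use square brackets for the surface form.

Rule 1 Intervocalic Lenition: [danwogebo] → [danwohevo]
Rule 2 Nasal Assimilation: [danwohevo] → [damwohevo]
Rule 3 Final Obstruent Devoicing: no change — [damwohevo]

[damwohevo]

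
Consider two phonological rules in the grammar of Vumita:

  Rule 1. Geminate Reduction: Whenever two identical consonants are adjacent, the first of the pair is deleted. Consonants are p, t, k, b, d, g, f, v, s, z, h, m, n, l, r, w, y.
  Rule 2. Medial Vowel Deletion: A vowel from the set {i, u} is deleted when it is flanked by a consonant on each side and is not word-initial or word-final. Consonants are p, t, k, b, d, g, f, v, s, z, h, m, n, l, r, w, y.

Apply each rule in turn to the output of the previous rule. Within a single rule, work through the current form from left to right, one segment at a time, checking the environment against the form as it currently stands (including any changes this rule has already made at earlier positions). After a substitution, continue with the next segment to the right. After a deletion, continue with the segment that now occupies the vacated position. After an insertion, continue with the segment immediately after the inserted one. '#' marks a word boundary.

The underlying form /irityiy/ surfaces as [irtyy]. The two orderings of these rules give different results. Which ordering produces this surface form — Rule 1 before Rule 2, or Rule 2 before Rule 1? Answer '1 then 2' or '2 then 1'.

1 then 2

Order 1 then 2:
  1 Geminate Reduction: no change — [irityiy]
  2 Medial Vowel Deletion: [irityiy] → [irtyy]
  result: [irtyy]
Order 2 then 1:
  2 Medial Vowel Deletion: [irityiy] → [irtyy]
  1 Geminate Reduction: [irtyy] → [irty]
  result: [irty]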